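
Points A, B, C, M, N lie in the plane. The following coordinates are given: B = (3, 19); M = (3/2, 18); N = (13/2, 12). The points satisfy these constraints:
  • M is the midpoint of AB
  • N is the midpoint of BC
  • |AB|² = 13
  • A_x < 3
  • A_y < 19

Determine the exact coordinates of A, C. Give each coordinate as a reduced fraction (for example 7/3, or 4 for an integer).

1. A_x = 0  [A = 2·M−B = 2·(3/2, 18)−(3, 19)]
2. A_y = 17  [A = 2·M−B = 2·(3/2, 18)−(3, 19)]
   so A = (0, 17)
3. C_x = 10  [C = 2·N−B = 2·(13/2, 12)−(3, 19)]
4. C_y = 5  [C = 2·N−B = 2·(13/2, 12)−(3, 19)]
   so C = (10, 5)

A = (0, 17)
C = (10, 5)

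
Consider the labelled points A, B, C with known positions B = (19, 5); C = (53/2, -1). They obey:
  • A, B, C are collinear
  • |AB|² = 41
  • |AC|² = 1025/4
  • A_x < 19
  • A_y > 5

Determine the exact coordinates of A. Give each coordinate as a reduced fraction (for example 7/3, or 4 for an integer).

1. A_x = 14  [[A, B, C are collinear ⇒ 6x+15/2y-303/2=0] ∩ [|A−(19, 5)|²=41]]
2. A_y = 9  [[A, B, C are collinear ⇒ 6x+15/2y-303/2=0] ∩ [|A−(19, 5)|²=41]]
   so A = (14, 9)

A = (14, 9)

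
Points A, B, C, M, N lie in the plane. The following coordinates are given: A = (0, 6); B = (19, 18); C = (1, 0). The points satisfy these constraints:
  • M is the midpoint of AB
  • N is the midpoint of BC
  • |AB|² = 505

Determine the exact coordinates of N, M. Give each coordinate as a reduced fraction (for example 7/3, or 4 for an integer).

1. M_x = 19/2  [2·M = A+B = (0, 6)+(19, 18)]
2. M_y = 12  [2·M = A+B = (0, 6)+(19, 18)]
   so M = (19/2, 12)
3. N_x = 10  [2·N = B+C = (19, 18)+(1, 0)]
4. N_y = 9  [2·N = B+C = (19, 18)+(1, 0)]
   so N = (10, 9)

N = (10, 9)
M = (19/2, 12)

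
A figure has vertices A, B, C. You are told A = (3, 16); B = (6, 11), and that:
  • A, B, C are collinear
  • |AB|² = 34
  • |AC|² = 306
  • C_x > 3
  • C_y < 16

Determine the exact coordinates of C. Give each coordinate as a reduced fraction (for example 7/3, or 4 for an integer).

1. C_x = 12  [[A, B, C are collinear ⇒ 5x+3y-63=0] ∩ [|C−(3, 16)|²=306]]
2. C_y = 1  [[A, B, C are collinear ⇒ 5x+3y-63=0] ∩ [|C−(3, 16)|²=306]]
   so C = (12, 1)

C = (12, 1)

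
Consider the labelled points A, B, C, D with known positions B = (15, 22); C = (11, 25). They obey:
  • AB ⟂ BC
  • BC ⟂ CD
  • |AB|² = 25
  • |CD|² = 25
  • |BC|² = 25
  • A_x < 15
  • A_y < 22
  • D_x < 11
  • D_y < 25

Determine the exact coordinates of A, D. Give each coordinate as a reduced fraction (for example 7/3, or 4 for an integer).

1. A_x = 12  [[AB ⟂ BC ⇒ 4x-3y+6=0] ∩ [|A−(15, 22)|²=25]]
2. A_y = 18  [[AB ⟂ BC ⇒ 4x-3y+6=0] ∩ [|A−(15, 22)|²=25]]
   so A = (12, 18)
3. D_x = 8  [[BC ⟂ CD ⇒ -4x+3y-31=0] ∩ [|D−(11, 25)|²=25]]
4. D_y = 21  [[BC ⟂ CD ⇒ -4x+3y-31=0] ∩ [|D−(11, 25)|²=25]]
   so D = (8, 21)

A = (12, 18)
D = (8, 21)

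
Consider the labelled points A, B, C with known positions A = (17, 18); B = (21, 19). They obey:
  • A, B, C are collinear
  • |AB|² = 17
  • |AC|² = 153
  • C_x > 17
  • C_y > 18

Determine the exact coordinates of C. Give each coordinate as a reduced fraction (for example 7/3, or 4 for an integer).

C = (29, 21)

1. C_x = 29  [[A, B, C are collinear ⇒ -1x+4y-55=0] ∩ [|C−(17, 18)|²=153]]
2. C_y = 21  [[A, B, C are collinear ⇒ -1x+4y-55=0] ∩ [|C−(17, 18)|²=153]]
   so C = (29, 21)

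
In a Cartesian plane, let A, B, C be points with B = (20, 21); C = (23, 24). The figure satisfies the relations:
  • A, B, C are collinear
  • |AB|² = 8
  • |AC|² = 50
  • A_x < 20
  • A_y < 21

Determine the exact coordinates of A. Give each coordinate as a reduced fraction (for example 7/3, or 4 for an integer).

1. A_x = 18  [[A, B, C are collinear ⇒ -3x+3y-3=0] ∩ [|A−(20, 21)|²=8]]
2. A_y = 19  [[A, B, C are collinear ⇒ -3x+3y-3=0] ∩ [|A−(20, 21)|²=8]]
   so A = (18, 19)

A = (18, 19)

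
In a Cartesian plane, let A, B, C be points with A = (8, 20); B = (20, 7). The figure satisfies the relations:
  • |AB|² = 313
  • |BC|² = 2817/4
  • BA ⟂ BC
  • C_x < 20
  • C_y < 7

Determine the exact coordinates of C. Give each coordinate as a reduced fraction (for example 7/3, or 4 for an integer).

C = (1/2, -11)

1. C_x = 1/2  [[BA ⟂ BC ⇒ -12x+13y+149=0] ∩ [|C−(20, 7)|²=2817/4]]
2. C_y = -11  [[BA ⟂ BC ⇒ -12x+13y+149=0] ∩ [|C−(20, 7)|²=2817/4]]
   so C = (1/2, -11)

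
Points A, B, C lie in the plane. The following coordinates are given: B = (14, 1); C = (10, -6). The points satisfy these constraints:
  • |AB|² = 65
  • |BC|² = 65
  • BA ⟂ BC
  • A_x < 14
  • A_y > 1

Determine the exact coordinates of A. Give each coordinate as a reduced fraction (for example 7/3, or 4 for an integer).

A = (7, 5)

1. A_x = 7  [[BA ⟂ BC ⇒ -4x-7y+63=0] ∩ [|A−(14, 1)|²=65]]
2. A_y = 5  [[BA ⟂ BC ⇒ -4x-7y+63=0] ∩ [|A−(14, 1)|²=65]]
   so A = (7, 5)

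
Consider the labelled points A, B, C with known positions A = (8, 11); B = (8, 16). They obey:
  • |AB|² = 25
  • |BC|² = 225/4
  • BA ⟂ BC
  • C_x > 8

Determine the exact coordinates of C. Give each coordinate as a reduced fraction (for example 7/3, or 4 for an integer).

1. C_x = 31/2  [[BA ⟂ BC ⇒ -5y+80=0] ∩ [|C−(8, 16)|²=225/4]]
2. C_y = 16  [[BA ⟂ BC ⇒ -5y+80=0] ∩ [|C−(8, 16)|²=225/4]]
   so C = (31/2, 16)

C = (31/2, 16)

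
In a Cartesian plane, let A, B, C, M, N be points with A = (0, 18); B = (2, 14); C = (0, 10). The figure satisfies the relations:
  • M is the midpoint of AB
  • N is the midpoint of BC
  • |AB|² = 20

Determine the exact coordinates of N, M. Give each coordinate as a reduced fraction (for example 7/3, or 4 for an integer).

1. M_x = 1  [2·M = A+B = (0, 18)+(2, 14)]
2. M_y = 16  [2·M = A+B = (0, 18)+(2, 14)]
   so M = (1, 16)
3. N_x = 1  [2·N = B+C = (2, 14)+(0, 10)]
4. N_y = 12  [2·N = B+C = (2, 14)+(0, 10)]
   so N = (1, 12)

N = (1, 12)
M = (1, 16)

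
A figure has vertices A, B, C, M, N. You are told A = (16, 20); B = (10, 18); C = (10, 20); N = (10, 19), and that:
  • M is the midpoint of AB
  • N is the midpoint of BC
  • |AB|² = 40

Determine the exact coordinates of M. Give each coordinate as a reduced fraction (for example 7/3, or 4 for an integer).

M = (13, 19)

1. M_x = 13  [2·M = A+B = (16, 20)+(10, 18)]
2. M_y = 19  [2·M = A+B = (16, 20)+(10, 18)]
   so M = (13, 19)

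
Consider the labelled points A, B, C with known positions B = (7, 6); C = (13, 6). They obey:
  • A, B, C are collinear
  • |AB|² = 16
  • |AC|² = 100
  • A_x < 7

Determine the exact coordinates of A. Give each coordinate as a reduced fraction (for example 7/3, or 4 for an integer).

A = (3, 6)

1. A_x = 3  [[A, B, C are collinear ⇒ 6y-36=0] ∩ [|A−(7, 6)|²=16]]
2. A_y = 6  [[A, B, C are collinear ⇒ 6y-36=0] ∩ [|A−(7, 6)|²=16]]
   so A = (3, 6)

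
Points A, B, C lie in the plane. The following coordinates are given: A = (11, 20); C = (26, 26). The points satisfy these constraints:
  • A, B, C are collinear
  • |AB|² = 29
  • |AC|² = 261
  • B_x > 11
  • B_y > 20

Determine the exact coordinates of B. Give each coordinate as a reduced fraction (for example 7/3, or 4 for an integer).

1. B_x = 16  [[A, B, C are collinear ⇒ 6x-15y+234=0] ∩ [|B−(11, 20)|²=29]]
2. B_y = 22  [[A, B, C are collinear ⇒ 6x-15y+234=0] ∩ [|B−(11, 20)|²=29]]
   so B = (16, 22)

B = (16, 22)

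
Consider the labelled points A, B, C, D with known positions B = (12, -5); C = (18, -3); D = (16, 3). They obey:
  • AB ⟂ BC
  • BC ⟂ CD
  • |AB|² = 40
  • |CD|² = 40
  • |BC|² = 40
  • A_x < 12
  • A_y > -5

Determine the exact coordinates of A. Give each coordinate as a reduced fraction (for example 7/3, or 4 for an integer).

A = (10, 1)

1. A_x = 10  [[AB ⟂ BC ⇒ -6x-2y+62=0] ∩ [|A−(12, -5)|²=40]]
2. A_y = 1  [[AB ⟂ BC ⇒ -6x-2y+62=0] ∩ [|A−(12, -5)|²=40]]
   so A = (10, 1)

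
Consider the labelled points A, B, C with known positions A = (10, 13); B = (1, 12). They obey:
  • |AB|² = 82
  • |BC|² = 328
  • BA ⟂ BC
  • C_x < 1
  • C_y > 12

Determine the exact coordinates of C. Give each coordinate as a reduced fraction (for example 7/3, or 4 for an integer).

C = (-1, 30)

1. C_x = -1  [[BA ⟂ BC ⇒ 9x+1y-21=0] ∩ [|C−(1, 12)|²=328]]
2. C_y = 30  [[BA ⟂ BC ⇒ 9x+1y-21=0] ∩ [|C−(1, 12)|²=328]]
   so C = (-1, 30)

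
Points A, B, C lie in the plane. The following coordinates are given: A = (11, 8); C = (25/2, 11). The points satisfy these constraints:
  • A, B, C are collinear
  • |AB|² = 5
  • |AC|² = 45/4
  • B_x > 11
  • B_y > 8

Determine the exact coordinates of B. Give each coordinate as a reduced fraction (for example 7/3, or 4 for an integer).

B = (12, 10)

1. B_x = 12  [[A, B, C are collinear ⇒ 3x-3/2y-21=0] ∩ [|B−(11, 8)|²=5]]
2. B_y = 10  [[A, B, C are collinear ⇒ 3x-3/2y-21=0] ∩ [|B−(11, 8)|²=5]]
   so B = (12, 10)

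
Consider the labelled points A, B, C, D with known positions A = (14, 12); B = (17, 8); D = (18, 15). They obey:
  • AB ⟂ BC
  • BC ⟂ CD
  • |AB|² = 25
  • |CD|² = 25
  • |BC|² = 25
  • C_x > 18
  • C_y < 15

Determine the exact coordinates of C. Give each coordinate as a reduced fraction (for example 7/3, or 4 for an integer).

C = (21, 11)

1. C_x = 21  [[AB ⟂ BC ⇒ 3x-4y-19=0] ∩ [|C−(18, 15)|²=25]]
2. C_y = 11  [[AB ⟂ BC ⇒ 3x-4y-19=0] ∩ [|C−(18, 15)|²=25]]
   so C = (21, 11)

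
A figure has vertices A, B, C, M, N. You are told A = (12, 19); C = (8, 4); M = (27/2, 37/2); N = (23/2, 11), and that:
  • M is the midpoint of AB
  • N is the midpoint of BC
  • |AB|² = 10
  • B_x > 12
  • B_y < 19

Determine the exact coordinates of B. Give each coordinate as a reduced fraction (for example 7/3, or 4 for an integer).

1. B_x = 15  [B = 2·M−A = 2·(27/2, 37/2)−(12, 19)]
2. B_y = 18  [B = 2·M−A = 2·(27/2, 37/2)−(12, 19)]
   so B = (15, 18)

B = (15, 18)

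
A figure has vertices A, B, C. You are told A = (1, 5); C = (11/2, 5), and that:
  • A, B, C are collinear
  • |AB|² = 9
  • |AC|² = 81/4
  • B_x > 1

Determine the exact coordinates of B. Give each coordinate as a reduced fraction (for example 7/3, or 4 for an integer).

1. B_x = 4  [[A, B, C are collinear ⇒ -9/2y+45/2=0] ∩ [|B−(1, 5)|²=9]]
2. B_y = 5  [[A, B, C are collinear ⇒ -9/2y+45/2=0] ∩ [|B−(1, 5)|²=9]]
   so B = (4, 5)

B = (4, 5)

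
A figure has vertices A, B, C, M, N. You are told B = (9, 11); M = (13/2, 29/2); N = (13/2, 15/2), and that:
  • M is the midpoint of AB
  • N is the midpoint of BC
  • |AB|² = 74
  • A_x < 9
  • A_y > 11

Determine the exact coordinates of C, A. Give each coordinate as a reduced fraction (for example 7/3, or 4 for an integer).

1. A_x = 4  [A = 2·M−B = 2·(13/2, 29/2)−(9, 11)]
2. A_y = 18  [A = 2·M−B = 2·(13/2, 29/2)−(9, 11)]
   so A = (4, 18)
3. C_x = 4  [C = 2·N−B = 2·(13/2, 15/2)−(9, 11)]
4. C_y = 4  [C = 2·N−B = 2·(13/2, 15/2)−(9, 11)]
   so C = (4, 4)

C = (4, 4)
A = (4, 18)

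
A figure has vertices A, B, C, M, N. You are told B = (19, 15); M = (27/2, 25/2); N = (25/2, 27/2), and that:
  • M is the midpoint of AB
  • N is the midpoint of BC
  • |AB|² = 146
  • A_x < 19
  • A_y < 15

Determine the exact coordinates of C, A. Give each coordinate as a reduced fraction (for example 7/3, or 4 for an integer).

1. A_x = 8  [A = 2·M−B = 2·(27/2, 25/2)−(19, 15)]
2. A_y = 10  [A = 2·M−B = 2·(27/2, 25/2)−(19, 15)]
   so A = (8, 10)
3. C_x = 6  [C = 2·N−B = 2·(25/2, 27/2)−(19, 15)]
4. C_y = 12  [C = 2·N−B = 2·(25/2, 27/2)−(19, 15)]
   so C = (6, 12)

C = (6, 12)
A = (8, 10)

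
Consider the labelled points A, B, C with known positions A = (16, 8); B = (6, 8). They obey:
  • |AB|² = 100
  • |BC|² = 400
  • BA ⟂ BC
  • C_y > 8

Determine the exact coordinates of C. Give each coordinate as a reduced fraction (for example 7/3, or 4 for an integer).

1. C_x = 6  [[BA ⟂ BC ⇒ 10x-60=0] ∩ [|C−(6, 8)|²=400]]
2. C_y = 28  [[BA ⟂ BC ⇒ 10x-60=0] ∩ [|C−(6, 8)|²=400]]
   so C = (6, 28)

C = (6, 28)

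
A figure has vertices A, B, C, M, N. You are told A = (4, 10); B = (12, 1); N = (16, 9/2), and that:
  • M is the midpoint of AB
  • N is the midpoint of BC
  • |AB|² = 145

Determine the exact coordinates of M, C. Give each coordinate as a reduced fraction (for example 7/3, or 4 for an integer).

1. M_x = 8  [2·M = A+B = (4, 10)+(12, 1)]
2. M_y = 11/2  [2·M = A+B = (4, 10)+(12, 1)]
   so M = (8, 11/2)
3. C_x = 20  [C = 2·N−B = 2·(16, 9/2)−(12, 1)]
4. C_y = 8  [C = 2·N−B = 2·(16, 9/2)−(12, 1)]
   so C = (20, 8)

M = (8, 11/2)
C = (20, 8)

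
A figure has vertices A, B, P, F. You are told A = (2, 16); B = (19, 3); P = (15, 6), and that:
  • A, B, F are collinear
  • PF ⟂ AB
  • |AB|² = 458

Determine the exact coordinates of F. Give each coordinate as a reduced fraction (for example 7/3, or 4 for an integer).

1. F_x = 6883/458  [[A, B, F are collinear ⇒ 13x+17y-298=0] ∩ [PF ⟂ AB ⇒ 17x-13y-177=0]]
2. F_y = 2765/458  [[A, B, F are collinear ⇒ 13x+17y-298=0] ∩ [PF ⟂ AB ⇒ 17x-13y-177=0]]
   so F = (6883/458, 2765/458)

F = (6883/458, 2765/458)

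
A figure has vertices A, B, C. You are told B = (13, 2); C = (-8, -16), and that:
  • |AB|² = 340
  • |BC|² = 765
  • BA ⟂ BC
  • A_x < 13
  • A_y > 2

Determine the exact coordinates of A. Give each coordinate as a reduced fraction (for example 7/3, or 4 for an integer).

1. A_x = 1  [[BA ⟂ BC ⇒ -21x-18y+309=0] ∩ [|A−(13, 2)|²=340]]
2. A_y = 16  [[BA ⟂ BC ⇒ -21x-18y+309=0] ∩ [|A−(13, 2)|²=340]]
   so A = (1, 16)

A = (1, 16)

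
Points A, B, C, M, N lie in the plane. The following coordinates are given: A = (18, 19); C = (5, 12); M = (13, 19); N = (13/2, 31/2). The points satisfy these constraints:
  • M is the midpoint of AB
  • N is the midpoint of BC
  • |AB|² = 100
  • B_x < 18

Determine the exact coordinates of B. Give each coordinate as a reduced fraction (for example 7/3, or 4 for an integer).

1. B_x = 8  [B = 2·M−A = 2·(13, 19)−(18, 19)]
2. B_y = 19  [B = 2·M−A = 2·(13, 19)−(18, 19)]
   so B = (8, 19)

B = (8, 19)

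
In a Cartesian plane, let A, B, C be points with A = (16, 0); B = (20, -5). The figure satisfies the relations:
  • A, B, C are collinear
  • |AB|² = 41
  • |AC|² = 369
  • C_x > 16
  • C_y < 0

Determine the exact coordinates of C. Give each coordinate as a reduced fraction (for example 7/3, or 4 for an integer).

C = (28, -15)

1. C_x = 28  [[A, B, C are collinear ⇒ 5x+4y-80=0] ∩ [|C−(16, 0)|²=369]]
2. C_y = -15  [[A, B, C are collinear ⇒ 5x+4y-80=0] ∩ [|C−(16, 0)|²=369]]
   so C = (28, -15)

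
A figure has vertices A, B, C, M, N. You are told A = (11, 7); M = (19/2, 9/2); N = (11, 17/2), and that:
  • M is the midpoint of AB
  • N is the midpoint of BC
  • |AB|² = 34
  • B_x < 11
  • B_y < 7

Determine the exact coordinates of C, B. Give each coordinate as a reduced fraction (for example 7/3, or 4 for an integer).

1. B_x = 8  [B = 2·M−A = 2·(19/2, 9/2)−(11, 7)]
2. B_y = 2  [B = 2·M−A = 2·(19/2, 9/2)−(11, 7)]
   so B = (8, 2)
3. C_x = 14  [C = 2·N−B = 2·(11, 17/2)−(8, 2)]
4. C_y = 15  [C = 2·N−B = 2·(11, 17/2)−(8, 2)]
   so C = (14, 15)

C = (14, 15)
B = (8, 2)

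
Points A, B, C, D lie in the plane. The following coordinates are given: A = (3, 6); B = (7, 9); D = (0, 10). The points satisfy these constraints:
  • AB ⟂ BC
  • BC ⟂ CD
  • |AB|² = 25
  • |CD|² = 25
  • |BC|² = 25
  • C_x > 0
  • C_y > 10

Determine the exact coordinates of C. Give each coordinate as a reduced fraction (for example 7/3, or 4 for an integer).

C = (4, 13)

1. C_x = 4  [[AB ⟂ BC ⇒ 4x+3y-55=0] ∩ [|C−(0, 10)|²=25]]
2. C_y = 13  [[AB ⟂ BC ⇒ 4x+3y-55=0] ∩ [|C−(0, 10)|²=25]]
   so C = (4, 13)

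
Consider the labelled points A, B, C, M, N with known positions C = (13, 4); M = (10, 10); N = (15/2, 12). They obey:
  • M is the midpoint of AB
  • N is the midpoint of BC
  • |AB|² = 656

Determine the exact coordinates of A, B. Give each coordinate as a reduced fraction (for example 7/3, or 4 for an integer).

1. B_x = 2  [B = 2·N−C = 2·(15/2, 12)−(13, 4)]
2. B_y = 20  [B = 2·N−C = 2·(15/2, 12)−(13, 4)]
   so B = (2, 20)
3. A_x = 18  [A = 2·M−B = 2·(10, 10)−(2, 20)]
4. A_y = 0  [A = 2·M−B = 2·(10, 10)−(2, 20)]
   so A = (18, 0)

A = (18, 0)
B = (2, 20)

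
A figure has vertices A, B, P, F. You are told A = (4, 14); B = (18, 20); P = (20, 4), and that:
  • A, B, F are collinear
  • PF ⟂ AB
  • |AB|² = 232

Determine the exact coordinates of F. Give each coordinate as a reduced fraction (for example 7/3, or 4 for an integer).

1. F_x = 403/29  [[A, B, F are collinear ⇒ -6x+14y-172=0] ∩ [PF ⟂ AB ⇒ 14x+6y-304=0]]
2. F_y = 529/29  [[A, B, F are collinear ⇒ -6x+14y-172=0] ∩ [PF ⟂ AB ⇒ 14x+6y-304=0]]
   so F = (403/29, 529/29)

F = (403/29, 529/29)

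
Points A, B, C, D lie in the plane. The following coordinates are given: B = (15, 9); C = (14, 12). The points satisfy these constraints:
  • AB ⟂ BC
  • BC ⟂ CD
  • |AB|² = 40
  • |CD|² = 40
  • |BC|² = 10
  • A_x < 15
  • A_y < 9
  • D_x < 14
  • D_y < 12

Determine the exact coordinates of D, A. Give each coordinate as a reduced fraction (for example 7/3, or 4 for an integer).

D = (8, 10)
A = (9, 7)

1. D_x = 8  [[BC ⟂ CD ⇒ -1x+3y-22=0] ∩ [|D−(14, 12)|²=40]]
2. D_y = 10  [[BC ⟂ CD ⇒ -1x+3y-22=0] ∩ [|D−(14, 12)|²=40]]
   so D = (8, 10)
3. A_x = 9  [[AB ⟂ BC ⇒ 1x-3y+12=0] ∩ [|A−(15, 9)|²=40]]
4. A_y = 7  [[AB ⟂ BC ⇒ 1x-3y+12=0] ∩ [|A−(15, 9)|²=40]]
   so A = (9, 7)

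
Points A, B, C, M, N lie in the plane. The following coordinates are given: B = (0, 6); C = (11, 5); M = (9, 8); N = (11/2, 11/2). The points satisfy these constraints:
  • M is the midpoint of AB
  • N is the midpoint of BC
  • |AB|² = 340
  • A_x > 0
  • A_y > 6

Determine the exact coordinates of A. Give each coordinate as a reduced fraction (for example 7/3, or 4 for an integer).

A = (18, 10)

1. A_x = 18  [A = 2·M−B = 2·(9, 8)−(0, 6)]
2. A_y = 10  [A = 2·M−B = 2·(9, 8)−(0, 6)]
   so A = (18, 10)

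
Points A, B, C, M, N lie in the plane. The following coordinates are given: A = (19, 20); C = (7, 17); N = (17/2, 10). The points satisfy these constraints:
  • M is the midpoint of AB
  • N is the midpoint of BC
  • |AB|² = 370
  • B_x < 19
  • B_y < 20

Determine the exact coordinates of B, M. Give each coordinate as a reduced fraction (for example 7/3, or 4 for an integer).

B = (10, 3)
M = (29/2, 23/2)

1. B_x = 10  [B = 2·N−C = 2·(17/2, 10)−(7, 17)]
2. B_y = 3  [B = 2·N−C = 2·(17/2, 10)−(7, 17)]
   so B = (10, 3)
3. M_x = 29/2  [2·M = A+B = (19, 20)+(10, 3)]
4. M_y = 23/2  [2·M = A+B = (19, 20)+(10, 3)]
   so M = (29/2, 23/2)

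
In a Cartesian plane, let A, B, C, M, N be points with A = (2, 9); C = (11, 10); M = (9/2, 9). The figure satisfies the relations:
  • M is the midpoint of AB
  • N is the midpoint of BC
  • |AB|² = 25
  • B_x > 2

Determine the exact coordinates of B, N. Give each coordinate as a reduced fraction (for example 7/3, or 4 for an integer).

1. B_x = 7  [B = 2·M−A = 2·(9/2, 9)−(2, 9)]
2. B_y = 9  [B = 2·M−A = 2·(9/2, 9)−(2, 9)]
   so B = (7, 9)
3. N_x = 9  [2·N = B+C = (7, 9)+(11, 10)]
4. N_y = 19/2  [2·N = B+C = (7, 9)+(11, 10)]
   so N = (9, 19/2)

B = (7, 9)
N = (9, 19/2)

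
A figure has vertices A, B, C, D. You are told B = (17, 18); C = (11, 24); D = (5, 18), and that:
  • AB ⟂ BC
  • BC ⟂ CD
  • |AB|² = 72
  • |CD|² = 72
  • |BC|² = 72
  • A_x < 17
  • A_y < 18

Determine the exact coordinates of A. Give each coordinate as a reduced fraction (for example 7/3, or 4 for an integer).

A = (11, 12)

1. A_x = 11  [[AB ⟂ BC ⇒ 6x-6y+6=0] ∩ [|A−(17, 18)|²=72]]
2. A_y = 12  [[AB ⟂ BC ⇒ 6x-6y+6=0] ∩ [|A−(17, 18)|²=72]]
   so A = (11, 12)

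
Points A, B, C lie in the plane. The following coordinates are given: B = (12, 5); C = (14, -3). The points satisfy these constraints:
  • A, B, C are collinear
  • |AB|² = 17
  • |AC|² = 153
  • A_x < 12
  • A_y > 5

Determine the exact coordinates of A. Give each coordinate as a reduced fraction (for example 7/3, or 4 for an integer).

A = (11, 9)

1. A_x = 11  [[A, B, C are collinear ⇒ 8x+2y-106=0] ∩ [|A−(12, 5)|²=17]]
2. A_y = 9  [[A, B, C are collinear ⇒ 8x+2y-106=0] ∩ [|A−(12, 5)|²=17]]
   so A = (11, 9)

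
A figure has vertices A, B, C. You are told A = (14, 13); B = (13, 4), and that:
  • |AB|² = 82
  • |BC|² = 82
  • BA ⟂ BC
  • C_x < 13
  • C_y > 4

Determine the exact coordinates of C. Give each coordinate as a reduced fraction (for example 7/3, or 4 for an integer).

C = (4, 5)

1. C_x = 4  [[BA ⟂ BC ⇒ 1x+9y-49=0] ∩ [|C−(13, 4)|²=82]]
2. C_y = 5  [[BA ⟂ BC ⇒ 1x+9y-49=0] ∩ [|C−(13, 4)|²=82]]
   so C = (4, 5)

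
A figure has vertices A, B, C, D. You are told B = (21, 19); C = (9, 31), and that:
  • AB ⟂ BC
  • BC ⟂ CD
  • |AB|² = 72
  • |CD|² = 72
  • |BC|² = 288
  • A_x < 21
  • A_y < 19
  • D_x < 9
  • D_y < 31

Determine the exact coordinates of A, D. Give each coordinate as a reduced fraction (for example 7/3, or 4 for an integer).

1. A_x = 15  [[AB ⟂ BC ⇒ 12x-12y-24=0] ∩ [|A−(21, 19)|²=72]]
2. A_y = 13  [[AB ⟂ BC ⇒ 12x-12y-24=0] ∩ [|A−(21, 19)|²=72]]
   so A = (15, 13)
3. D_x = 3  [[BC ⟂ CD ⇒ -12x+12y-264=0] ∩ [|D−(9, 31)|²=72]]
4. D_y = 25  [[BC ⟂ CD ⇒ -12x+12y-264=0] ∩ [|D−(9, 31)|²=72]]
   so D = (3, 25)

A = (15, 13)
D = (3, 25)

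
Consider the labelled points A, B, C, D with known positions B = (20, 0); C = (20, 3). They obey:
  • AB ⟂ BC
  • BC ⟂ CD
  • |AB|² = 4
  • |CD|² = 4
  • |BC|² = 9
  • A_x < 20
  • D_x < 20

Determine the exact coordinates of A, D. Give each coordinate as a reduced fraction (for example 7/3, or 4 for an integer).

A = (18, 0)
D = (18, 3)

1. A_x = 18  [[AB ⟂ BC ⇒ -3y=0] ∩ [|A−(20, 0)|²=4]]
2. A_y = 0  [[AB ⟂ BC ⇒ -3y=0] ∩ [|A−(20, 0)|²=4]]
   so A = (18, 0)
3. D_x = 18  [[BC ⟂ CD ⇒ 3y-9=0] ∩ [|D−(20, 3)|²=4]]
4. D_y = 3  [[BC ⟂ CD ⇒ 3y-9=0] ∩ [|D−(20, 3)|²=4]]
   so D = (18, 3)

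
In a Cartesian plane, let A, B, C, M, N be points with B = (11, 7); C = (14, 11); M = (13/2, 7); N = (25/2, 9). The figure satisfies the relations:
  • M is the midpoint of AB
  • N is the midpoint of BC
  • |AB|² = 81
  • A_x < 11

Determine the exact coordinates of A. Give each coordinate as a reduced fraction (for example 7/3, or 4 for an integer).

A = (2, 7)

1. A_x = 2  [A = 2·M−B = 2·(13/2, 7)−(11, 7)]
2. A_y = 7  [A = 2·M−B = 2·(13/2, 7)−(11, 7)]
   so A = (2, 7)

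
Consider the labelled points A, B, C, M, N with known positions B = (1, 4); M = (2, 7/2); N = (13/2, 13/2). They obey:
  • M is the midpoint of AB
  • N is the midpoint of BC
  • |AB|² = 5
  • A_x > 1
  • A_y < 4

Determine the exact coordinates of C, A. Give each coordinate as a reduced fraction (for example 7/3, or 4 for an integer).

C = (12, 9)
A = (3, 3)

1. A_x = 3  [A = 2·M−B = 2·(2, 7/2)−(1, 4)]
2. A_y = 3  [A = 2·M−B = 2·(2, 7/2)−(1, 4)]
   so A = (3, 3)
3. C_x = 12  [C = 2·N−B = 2·(13/2, 13/2)−(1, 4)]
4. C_y = 9  [C = 2·N−B = 2·(13/2, 13/2)−(1, 4)]
   so C = (12, 9)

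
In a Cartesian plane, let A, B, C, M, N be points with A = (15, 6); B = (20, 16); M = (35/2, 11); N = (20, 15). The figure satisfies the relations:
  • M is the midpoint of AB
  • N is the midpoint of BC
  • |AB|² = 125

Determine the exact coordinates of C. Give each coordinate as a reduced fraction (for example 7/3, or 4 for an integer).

1. C_x = 20  [C = 2·N−B = 2·(20, 15)−(20, 16)]
2. C_y = 14  [C = 2·N−B = 2·(20, 15)−(20, 16)]
   so C = (20, 14)

C = (20, 14)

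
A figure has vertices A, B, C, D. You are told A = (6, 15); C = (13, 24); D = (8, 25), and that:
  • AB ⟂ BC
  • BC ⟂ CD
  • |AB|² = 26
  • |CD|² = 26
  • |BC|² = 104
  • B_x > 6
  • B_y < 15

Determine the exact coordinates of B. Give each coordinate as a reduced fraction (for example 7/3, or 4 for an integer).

B = (11, 14)

1. B_x = 11  [[BC ⟂ CD ⇒ 5x-1y-41=0] ∩ [|B−(6, 15)|²=26]]
2. B_y = 14  [[BC ⟂ CD ⇒ 5x-1y-41=0] ∩ [|B−(6, 15)|²=26]]
   so B = (11, 14)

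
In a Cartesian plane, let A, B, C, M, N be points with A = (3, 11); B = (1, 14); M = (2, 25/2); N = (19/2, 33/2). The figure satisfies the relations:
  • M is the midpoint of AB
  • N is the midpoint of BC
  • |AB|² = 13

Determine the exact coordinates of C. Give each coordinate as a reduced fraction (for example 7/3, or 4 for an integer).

1. C_x = 18  [C = 2·N−B = 2·(19/2, 33/2)−(1, 14)]
2. C_y = 19  [C = 2·N−B = 2·(19/2, 33/2)−(1, 14)]
   so C = (18, 19)

C = (18, 19)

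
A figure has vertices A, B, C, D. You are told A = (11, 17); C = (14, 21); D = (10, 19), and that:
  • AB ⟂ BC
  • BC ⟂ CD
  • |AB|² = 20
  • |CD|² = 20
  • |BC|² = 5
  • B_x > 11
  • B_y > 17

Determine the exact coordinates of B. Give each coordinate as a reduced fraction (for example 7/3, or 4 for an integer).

1. B_x = 15  [[BC ⟂ CD ⇒ 4x+2y-98=0] ∩ [|B−(11, 17)|²=20]]
2. B_y = 19  [[BC ⟂ CD ⇒ 4x+2y-98=0] ∩ [|B−(11, 17)|²=20]]
   so B = (15, 19)

B = (15, 19)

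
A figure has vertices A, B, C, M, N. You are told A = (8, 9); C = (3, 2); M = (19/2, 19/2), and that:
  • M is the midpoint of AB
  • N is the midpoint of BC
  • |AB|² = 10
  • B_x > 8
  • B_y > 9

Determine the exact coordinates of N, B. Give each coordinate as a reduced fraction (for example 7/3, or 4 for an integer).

1. B_x = 11  [B = 2·M−A = 2·(19/2, 19/2)−(8, 9)]
2. B_y = 10  [B = 2·M−A = 2·(19/2, 19/2)−(8, 9)]
   so B = (11, 10)
3. N_x = 7  [2·N = B+C = (11, 10)+(3, 2)]
4. N_y = 6  [2·N = B+C = (11, 10)+(3, 2)]
   so N = (7, 6)

N = (7, 6)
B = (11, 10)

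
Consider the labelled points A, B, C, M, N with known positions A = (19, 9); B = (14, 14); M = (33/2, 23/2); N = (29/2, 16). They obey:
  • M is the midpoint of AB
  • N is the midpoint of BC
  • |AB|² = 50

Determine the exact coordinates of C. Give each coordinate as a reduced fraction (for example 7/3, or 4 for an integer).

C = (15, 18)

1. C_x = 15  [C = 2·N−B = 2·(29/2, 16)−(14, 14)]
2. C_y = 18  [C = 2·N−B = 2·(29/2, 16)−(14, 14)]
   so C = (15, 18)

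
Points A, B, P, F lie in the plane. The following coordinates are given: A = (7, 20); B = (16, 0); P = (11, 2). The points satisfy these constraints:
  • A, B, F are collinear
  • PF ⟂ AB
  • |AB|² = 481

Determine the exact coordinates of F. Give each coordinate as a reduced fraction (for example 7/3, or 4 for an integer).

1. F_x = 6931/481  [[A, B, F are collinear ⇒ 20x+9y-320=0] ∩ [PF ⟂ AB ⇒ 9x-20y-59=0]]
2. F_y = 1700/481  [[A, B, F are collinear ⇒ 20x+9y-320=0] ∩ [PF ⟂ AB ⇒ 9x-20y-59=0]]
   so F = (6931/481, 1700/481)

F = (6931/481, 1700/481)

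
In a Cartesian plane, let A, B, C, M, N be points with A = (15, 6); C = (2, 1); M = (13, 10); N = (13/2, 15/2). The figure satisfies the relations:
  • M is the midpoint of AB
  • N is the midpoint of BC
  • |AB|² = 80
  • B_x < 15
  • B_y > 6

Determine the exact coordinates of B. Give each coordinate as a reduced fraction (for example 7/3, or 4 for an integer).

1. B_x = 11  [B = 2·M−A = 2·(13, 10)−(15, 6)]
2. B_y = 14  [B = 2·M−A = 2·(13, 10)−(15, 6)]
   so B = (11, 14)

B = (11, 14)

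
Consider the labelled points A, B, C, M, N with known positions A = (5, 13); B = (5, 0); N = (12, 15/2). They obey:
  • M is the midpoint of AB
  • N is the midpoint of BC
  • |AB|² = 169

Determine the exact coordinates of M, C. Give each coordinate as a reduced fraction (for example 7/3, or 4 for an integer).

M = (5, 13/2)
C = (19, 15)

1. M_x = 5  [2·M = A+B = (5, 13)+(5, 0)]
2. M_y = 13/2  [2·M = A+B = (5, 13)+(5, 0)]
   so M = (5, 13/2)
3. C_x = 19  [C = 2·N−B = 2·(12, 15/2)−(5, 0)]
4. C_y = 15  [C = 2·N−B = 2·(12, 15/2)−(5, 0)]
   so C = (19, 15)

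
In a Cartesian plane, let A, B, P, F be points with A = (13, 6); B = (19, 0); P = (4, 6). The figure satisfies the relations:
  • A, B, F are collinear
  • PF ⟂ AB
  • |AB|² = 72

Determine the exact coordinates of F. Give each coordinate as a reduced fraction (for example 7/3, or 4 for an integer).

F = (17/2, 21/2)

1. F_x = 17/2  [[A, B, F are collinear ⇒ 6x+6y-114=0] ∩ [PF ⟂ AB ⇒ 6x-6y+12=0]]
2. F_y = 21/2  [[A, B, F are collinear ⇒ 6x+6y-114=0] ∩ [PF ⟂ AB ⇒ 6x-6y+12=0]]
   so F = (17/2, 21/2)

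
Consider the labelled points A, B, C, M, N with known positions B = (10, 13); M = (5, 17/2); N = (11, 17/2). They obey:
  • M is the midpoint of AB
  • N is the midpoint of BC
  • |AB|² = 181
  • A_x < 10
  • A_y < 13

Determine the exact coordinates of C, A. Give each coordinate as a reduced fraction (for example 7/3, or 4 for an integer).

1. A_x = 0  [A = 2·M−B = 2·(5, 17/2)−(10, 13)]
2. A_y = 4  [A = 2·M−B = 2·(5, 17/2)−(10, 13)]
   so A = (0, 4)
3. C_x = 12  [C = 2·N−B = 2·(11, 17/2)−(10, 13)]
4. C_y = 4  [C = 2·N−B = 2·(11, 17/2)−(10, 13)]
   so C = (12, 4)

C = (12, 4)
A = (0, 4)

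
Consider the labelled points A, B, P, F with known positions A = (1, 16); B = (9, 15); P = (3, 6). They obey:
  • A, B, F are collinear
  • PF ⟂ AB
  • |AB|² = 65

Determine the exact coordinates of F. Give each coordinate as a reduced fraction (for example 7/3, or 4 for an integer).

1. F_x = 21/5  [[A, B, F are collinear ⇒ 1x+8y-129=0] ∩ [PF ⟂ AB ⇒ 8x-1y-18=0]]
2. F_y = 78/5  [[A, B, F are collinear ⇒ 1x+8y-129=0] ∩ [PF ⟂ AB ⇒ 8x-1y-18=0]]
   so F = (21/5, 78/5)

F = (21/5, 78/5)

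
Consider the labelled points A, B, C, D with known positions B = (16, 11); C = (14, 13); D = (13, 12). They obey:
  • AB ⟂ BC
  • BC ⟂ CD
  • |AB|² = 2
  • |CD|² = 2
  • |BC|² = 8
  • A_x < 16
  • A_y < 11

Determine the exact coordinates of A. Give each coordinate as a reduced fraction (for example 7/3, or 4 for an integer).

1. A_x = 15  [[AB ⟂ BC ⇒ 2x-2y-10=0] ∩ [|A−(16, 11)|²=2]]
2. A_y = 10  [[AB ⟂ BC ⇒ 2x-2y-10=0] ∩ [|A−(16, 11)|²=2]]
   so A = (15, 10)

A = (15, 10)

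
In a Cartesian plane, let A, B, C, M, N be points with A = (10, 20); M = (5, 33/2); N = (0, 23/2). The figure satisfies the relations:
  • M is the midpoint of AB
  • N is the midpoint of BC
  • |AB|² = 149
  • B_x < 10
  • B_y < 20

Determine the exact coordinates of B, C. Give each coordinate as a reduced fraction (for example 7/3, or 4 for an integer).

B = (0, 13)
C = (0, 10)

1. B_x = 0  [B = 2·M−A = 2·(5, 33/2)−(10, 20)]
2. B_y = 13  [B = 2·M−A = 2·(5, 33/2)−(10, 20)]
   so B = (0, 13)
3. C_x = 0  [C = 2·N−B = 2·(0, 23/2)−(0, 13)]
4. C_y = 10  [C = 2·N−B = 2·(0, 23/2)−(0, 13)]
   so C = (0, 10)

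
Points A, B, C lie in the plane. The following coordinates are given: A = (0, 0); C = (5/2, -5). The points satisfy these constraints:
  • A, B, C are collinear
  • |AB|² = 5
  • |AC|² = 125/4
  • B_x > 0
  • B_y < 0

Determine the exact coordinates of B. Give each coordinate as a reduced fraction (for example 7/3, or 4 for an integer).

B = (1, -2)

1. B_x = 1  [[A, B, C are collinear ⇒ -5x-5/2y=0] ∩ [|B−(0, 0)|²=5]]
2. B_y = -2  [[A, B, C are collinear ⇒ -5x-5/2y=0] ∩ [|B−(0, 0)|²=5]]
   so B = (1, -2)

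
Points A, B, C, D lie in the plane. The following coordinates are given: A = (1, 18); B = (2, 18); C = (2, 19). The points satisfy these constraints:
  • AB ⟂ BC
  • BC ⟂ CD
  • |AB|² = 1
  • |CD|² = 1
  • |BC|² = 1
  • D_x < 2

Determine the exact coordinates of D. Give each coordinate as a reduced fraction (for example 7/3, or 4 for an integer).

D = (1, 19)

1. D_x = 1  [[BC ⟂ CD ⇒ 1y-19=0] ∩ [|D−(2, 19)|²=1]]
2. D_y = 19  [[BC ⟂ CD ⇒ 1y-19=0] ∩ [|D−(2, 19)|²=1]]
   so D = (1, 19)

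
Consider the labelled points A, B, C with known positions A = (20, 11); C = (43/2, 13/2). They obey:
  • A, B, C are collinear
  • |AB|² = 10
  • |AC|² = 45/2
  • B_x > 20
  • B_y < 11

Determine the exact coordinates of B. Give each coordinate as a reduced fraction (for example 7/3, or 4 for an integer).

B = (21, 8)

1. B_x = 21  [[A, B, C are collinear ⇒ -9/2x-3/2y+213/2=0] ∩ [|B−(20, 11)|²=10]]
2. B_y = 8  [[A, B, C are collinear ⇒ -9/2x-3/2y+213/2=0] ∩ [|B−(20, 11)|²=10]]
   so B = (21, 8)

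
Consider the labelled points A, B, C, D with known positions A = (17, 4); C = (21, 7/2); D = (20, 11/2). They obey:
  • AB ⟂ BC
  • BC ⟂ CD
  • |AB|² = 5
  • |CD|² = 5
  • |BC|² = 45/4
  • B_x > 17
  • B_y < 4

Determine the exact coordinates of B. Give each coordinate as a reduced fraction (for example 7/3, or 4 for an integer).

1. B_x = 18  [[BC ⟂ CD ⇒ 1x-2y-14=0] ∩ [|B−(17, 4)|²=5]]
2. B_y = 2  [[BC ⟂ CD ⇒ 1x-2y-14=0] ∩ [|B−(17, 4)|²=5]]
   so B = (18, 2)

B = (18, 2)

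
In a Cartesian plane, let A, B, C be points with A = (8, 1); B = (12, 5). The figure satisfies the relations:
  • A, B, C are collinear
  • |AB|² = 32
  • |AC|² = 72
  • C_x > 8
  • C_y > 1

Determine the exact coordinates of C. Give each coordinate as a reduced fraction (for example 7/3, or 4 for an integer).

1. C_x = 14  [[A, B, C are collinear ⇒ -4x+4y+28=0] ∩ [|C−(8, 1)|²=72]]
2. C_y = 7  [[A, B, C are collinear ⇒ -4x+4y+28=0] ∩ [|C−(8, 1)|²=72]]
   so C = (14, 7)

C = (14, 7)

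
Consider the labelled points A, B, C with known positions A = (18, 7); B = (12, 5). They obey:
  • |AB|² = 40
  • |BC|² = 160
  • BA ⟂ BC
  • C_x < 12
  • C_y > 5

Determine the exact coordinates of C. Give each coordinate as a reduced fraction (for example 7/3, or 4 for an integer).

1. C_x = 8  [[BA ⟂ BC ⇒ 6x+2y-82=0] ∩ [|C−(12, 5)|²=160]]
2. C_y = 17  [[BA ⟂ BC ⇒ 6x+2y-82=0] ∩ [|C−(12, 5)|²=160]]
   so C = (8, 17)

C = (8, 17)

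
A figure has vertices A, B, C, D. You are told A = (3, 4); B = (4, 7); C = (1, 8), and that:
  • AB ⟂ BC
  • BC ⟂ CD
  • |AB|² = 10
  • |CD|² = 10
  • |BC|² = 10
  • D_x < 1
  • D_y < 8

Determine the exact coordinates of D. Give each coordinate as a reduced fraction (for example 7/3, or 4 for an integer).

1. D_x = 0  [[BC ⟂ CD ⇒ -3x+1y-5=0] ∩ [|D−(1, 8)|²=10]]
2. D_y = 5  [[BC ⟂ CD ⇒ -3x+1y-5=0] ∩ [|D−(1, 8)|²=10]]
   so D = (0, 5)

D = (0, 5)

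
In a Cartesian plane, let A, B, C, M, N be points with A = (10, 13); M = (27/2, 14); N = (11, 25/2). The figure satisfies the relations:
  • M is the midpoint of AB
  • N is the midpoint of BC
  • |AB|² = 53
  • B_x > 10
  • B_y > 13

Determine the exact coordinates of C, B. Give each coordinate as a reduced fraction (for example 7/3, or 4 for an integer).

1. B_x = 17  [B = 2·M−A = 2·(27/2, 14)−(10, 13)]
2. B_y = 15  [B = 2·M−A = 2·(27/2, 14)−(10, 13)]
   so B = (17, 15)
3. C_x = 5  [C = 2·N−B = 2·(11, 25/2)−(17, 15)]
4. C_y = 10  [C = 2·N−B = 2·(11, 25/2)−(17, 15)]
   so C = (5, 10)

C = (5, 10)
B = (17, 15)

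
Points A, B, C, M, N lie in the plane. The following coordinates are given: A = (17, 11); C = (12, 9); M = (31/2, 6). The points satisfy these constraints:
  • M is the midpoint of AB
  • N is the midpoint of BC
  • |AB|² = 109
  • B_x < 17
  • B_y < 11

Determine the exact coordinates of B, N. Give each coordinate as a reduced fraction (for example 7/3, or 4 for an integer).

1. B_x = 14  [B = 2·M−A = 2·(31/2, 6)−(17, 11)]
2. B_y = 1  [B = 2·M−A = 2·(31/2, 6)−(17, 11)]
   so B = (14, 1)
3. N_x = 13  [2·N = B+C = (14, 1)+(12, 9)]
4. N_y = 5  [2·N = B+C = (14, 1)+(12, 9)]
   so N = (13, 5)

B = (14, 1)
N = (13, 5)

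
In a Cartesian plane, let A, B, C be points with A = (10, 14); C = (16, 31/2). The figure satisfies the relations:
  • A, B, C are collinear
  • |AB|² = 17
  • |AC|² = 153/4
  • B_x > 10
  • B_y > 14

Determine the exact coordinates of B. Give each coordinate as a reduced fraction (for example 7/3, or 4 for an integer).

B = (14, 15)

1. B_x = 14  [[A, B, C are collinear ⇒ 3/2x-6y+69=0] ∩ [|B−(10, 14)|²=17]]
2. B_y = 15  [[A, B, C are collinear ⇒ 3/2x-6y+69=0] ∩ [|B−(10, 14)|²=17]]
   so B = (14, 15)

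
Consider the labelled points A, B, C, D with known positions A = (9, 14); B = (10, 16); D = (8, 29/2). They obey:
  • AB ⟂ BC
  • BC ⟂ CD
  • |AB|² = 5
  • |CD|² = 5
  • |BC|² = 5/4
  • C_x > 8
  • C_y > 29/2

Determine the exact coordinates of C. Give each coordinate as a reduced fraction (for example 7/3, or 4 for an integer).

1. C_x = 9  [[AB ⟂ BC ⇒ 1x+2y-42=0] ∩ [|C−(8, 29/2)|²=5]]
2. C_y = 33/2  [[AB ⟂ BC ⇒ 1x+2y-42=0] ∩ [|C−(8, 29/2)|²=5]]
   so C = (9, 33/2)

C = (9, 33/2)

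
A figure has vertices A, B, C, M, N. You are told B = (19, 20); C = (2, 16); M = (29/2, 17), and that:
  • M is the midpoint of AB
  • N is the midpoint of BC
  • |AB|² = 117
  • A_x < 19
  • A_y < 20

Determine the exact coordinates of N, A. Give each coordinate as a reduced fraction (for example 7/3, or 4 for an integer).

N = (21/2, 18)
A = (10, 14)

1. A_x = 10  [A = 2·M−B = 2·(29/2, 17)−(19, 20)]
2. A_y = 14  [A = 2·M−B = 2·(29/2, 17)−(19, 20)]
   so A = (10, 14)
3. N_x = 21/2  [2·N = B+C = (19, 20)+(2, 16)]
4. N_y = 18  [2·N = B+C = (19, 20)+(2, 16)]
   so N = (21/2, 18)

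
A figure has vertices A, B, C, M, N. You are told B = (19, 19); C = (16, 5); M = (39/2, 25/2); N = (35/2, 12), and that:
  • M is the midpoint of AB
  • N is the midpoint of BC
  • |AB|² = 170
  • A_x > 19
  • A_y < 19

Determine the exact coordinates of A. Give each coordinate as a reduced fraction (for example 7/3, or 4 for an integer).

1. A_x = 20  [A = 2·M−B = 2·(39/2, 25/2)−(19, 19)]
2. A_y = 6  [A = 2·M−B = 2·(39/2, 25/2)−(19, 19)]
   so A = (20, 6)

A = (20, 6)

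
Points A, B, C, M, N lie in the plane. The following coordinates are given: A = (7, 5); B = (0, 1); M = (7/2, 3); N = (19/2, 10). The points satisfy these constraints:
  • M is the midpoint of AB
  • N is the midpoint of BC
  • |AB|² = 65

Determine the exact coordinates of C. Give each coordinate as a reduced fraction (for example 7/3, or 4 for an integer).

1. C_x = 19  [C = 2·N−B = 2·(19/2, 10)−(0, 1)]
2. C_y = 19  [C = 2·N−B = 2·(19/2, 10)−(0, 1)]
   so C = (19, 19)

C = (19, 19)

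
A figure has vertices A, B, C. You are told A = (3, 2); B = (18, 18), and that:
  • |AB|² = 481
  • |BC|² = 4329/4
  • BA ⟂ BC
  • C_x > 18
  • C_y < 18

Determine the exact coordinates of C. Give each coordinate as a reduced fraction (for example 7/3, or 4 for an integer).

C = (42, -9/2)

1. C_x = 42  [[BA ⟂ BC ⇒ -15x-16y+558=0] ∩ [|C−(18, 18)|²=4329/4]]
2. C_y = -9/2  [[BA ⟂ BC ⇒ -15x-16y+558=0] ∩ [|C−(18, 18)|²=4329/4]]
   so C = (42, -9/2)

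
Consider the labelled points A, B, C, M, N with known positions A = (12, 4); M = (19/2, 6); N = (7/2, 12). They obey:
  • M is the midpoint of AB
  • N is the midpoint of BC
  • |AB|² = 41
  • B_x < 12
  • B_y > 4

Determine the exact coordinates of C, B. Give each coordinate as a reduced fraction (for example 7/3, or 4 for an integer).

1. B_x = 7  [B = 2·M−A = 2·(19/2, 6)−(12, 4)]
2. B_y = 8  [B = 2·M−A = 2·(19/2, 6)−(12, 4)]
   so B = (7, 8)
3. C_x = 0  [C = 2·N−B = 2·(7/2, 12)−(7, 8)]
4. C_y = 16  [C = 2·N−B = 2·(7/2, 12)−(7, 8)]
   so C = (0, 16)

C = (0, 16)
B = (7, 8)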